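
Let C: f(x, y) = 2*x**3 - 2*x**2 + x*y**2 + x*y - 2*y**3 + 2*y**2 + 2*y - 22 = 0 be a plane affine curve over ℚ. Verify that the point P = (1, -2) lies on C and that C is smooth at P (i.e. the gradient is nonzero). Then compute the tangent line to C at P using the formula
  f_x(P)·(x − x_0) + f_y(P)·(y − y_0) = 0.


Tangent line at P: 4*x - 33*y - 70 = 0.

Step 1: f(1, -2) = 0, so P lies on C.
Step 2: partial derivatives
  f_x(x, y) = 6*x**2 - 4*x + y**2 + y, f_y(x, y) = 2*x*y + x - 6*y**2 + 4*y + 2.
  f_x(P) = 4, f_y(P) = -33 (gradient nonzero, so P is smooth).
Step 3: tangent line at P: 4·(x − 1) + -33·(y − -2) = 0.
Expanding: 4*x - 33*y - 70 = 0.


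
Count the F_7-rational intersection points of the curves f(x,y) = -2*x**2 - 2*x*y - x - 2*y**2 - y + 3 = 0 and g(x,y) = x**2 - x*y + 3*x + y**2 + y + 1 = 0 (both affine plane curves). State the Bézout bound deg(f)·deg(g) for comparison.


Common zeros: {(0, 2)}; count = 1; Bézout bound = 4.

deg(f) = 2, deg(g) = 2, so Bézout bound = 4.
Scan x ∈ F_7. For each x, list the y ∈ F_7 with f(x, y) ≡ 0 and those with g(x, y) ≡ 0 (mod 7); the common zeros in that column are the intersection.
  x = 0: f ≡ 0 at y ∈ {1, 2}; g ≡ 0 at y ∈ {2, 4}; common: {2}.
  x = 1: f ≡ 0 at y ∈ {0, 2}; g ≡ 0 at y ∈ {3, 4}; common: ∅.
  x = 2: f ≡ 0 at y ∈ {0, 1}; g ≡ 0 at y ∈ ∅; common: ∅.
  x = 3: f ≡ 0 at y ∈ ∅; g ≡ 0 at y ∈ ∅; common: ∅.
  x = 4: f ≡ 0 at y ∈ ∅; g ≡ 0 at y ∈ ∅; common: ∅.
  x = 5: f ≡ 0 at y ∈ ∅; g ≡ 0 at y ∈ ∅; common: ∅.
  x = 6: f ≡ 0 at y ∈ ∅; g ≡ 0 at y ∈ {2, 3}; common: ∅.
Collecting: common zeros = {(0, 2)}, so the count is 1.
Comparison with the Bézout bound: 1 ≤ 4 = deg(f)·deg(g), as expected for curves with no common component (the affine F_7-count falls short of the bound because intersections may lie at infinity, over extension fields, or carry multiplicity).


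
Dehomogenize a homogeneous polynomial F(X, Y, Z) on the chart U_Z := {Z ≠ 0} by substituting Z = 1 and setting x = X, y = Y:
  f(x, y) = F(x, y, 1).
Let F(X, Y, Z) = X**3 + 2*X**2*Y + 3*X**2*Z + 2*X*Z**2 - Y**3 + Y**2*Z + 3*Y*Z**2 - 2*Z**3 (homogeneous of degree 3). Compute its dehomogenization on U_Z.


f(x, y) = x**3 + 2*x**2*y + 3*x**2 + 2*x - y**3 + y**2 + 3*y - 2

On U_Z we set Z = 1. Each monomial c·X^i·Y^j·Z^k in F becomes c·x^i·y^j·1^k = c·x^i·y^j.
Substituting Z = 1: F(X, Y, 1) = x**3 + 2*x**2*y + 3*x**2 + 2*x - y**3 + y**2 + 3*y - 2.
Note: deg(f) ≤ deg(F) = 3; strict inequality happens when F is divisible by Z (lost terms).


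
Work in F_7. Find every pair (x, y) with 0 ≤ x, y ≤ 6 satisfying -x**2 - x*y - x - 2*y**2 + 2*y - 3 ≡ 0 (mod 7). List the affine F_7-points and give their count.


Affine F_7-points: {(0, 2), (0, 6), (3, 5), (4, 2), (4, 4), (5, 4), (5, 5)}; count = 7.

For each of the 49 pairs (x, y) ∈ F_7², evaluate f(x, y) mod 7. Record the zeros.
  x = 0: [0↦4, 1↦4, 2↦0, 3↦6, 4↦1, 5↦6, 6↦0]  zeros at y ∈ {2, 6}
  x = 1: [0↦2, 1↦1, 2↦3, 3↦1, 4↦2, 5↦6, 6↦6]  zeros at y ∈ ∅
  x = 2: [0↦5, 1↦3, 2↦4, 3↦1, 4↦1, 5↦4, 6↦3]  zeros at y ∈ ∅
  x = 3: [0↦6, 1↦3, 2↦3, 3↦6, 4↦5, 5↦0, 6↦5]  zeros at y ∈ {5}
  x = 4: [0↦5, 1↦1, 2↦0, 3↦2, 4↦0, 5↦1, 6↦5]  zeros at y ∈ {2, 4}
  x = 5: [0↦2, 1↦4, 2↦2, 3↦3, 4↦0, 5↦0, 6↦3]  zeros at y ∈ {4, 5}
  x = 6: [0↦4, 1↦5, 2↦2, 3↦2, 4↦5, 5↦4, 6↦6]  zeros at y ∈ ∅
Collecting zeros: affine points = {(0, 2), (0, 6), (3, 5), (4, 2), (4, 4), (5, 4), (5, 5)}.
Total count |C(F_7)_aff| = 7.


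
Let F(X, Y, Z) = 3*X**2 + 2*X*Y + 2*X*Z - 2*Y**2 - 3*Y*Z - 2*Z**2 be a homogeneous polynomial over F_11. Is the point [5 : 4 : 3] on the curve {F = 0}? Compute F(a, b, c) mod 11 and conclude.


F(5,4,3) ≡ 4 (mod 11); P is NOT on the curve.

Evaluate F(5, 4, 3) term-by-term (mod 11).
  3*X**2 ↦ 3·25·1·1 = 75
  2*X*Y ↦ 2·5·4·1 = 40
  2*X*Z ↦ 2·5·1·3 = 30
  -2*Y**2 ↦ -2·1·16·1 = -32
  -3*Y*Z ↦ -3·1·4·3 = -36
  -2*Z**2 ↦ -2·1·1·9 = -18
Sum: F(5, 4, 3) = (75) + (40) + (30) + (-32) + (-36) + (-18) = 59.
Reducing mod 11: 59 ≡ 4 (mod 11).
Since F(a, b, c) ≡ 4 ≠ 0 (mod 11), P does NOT lie on the curve.


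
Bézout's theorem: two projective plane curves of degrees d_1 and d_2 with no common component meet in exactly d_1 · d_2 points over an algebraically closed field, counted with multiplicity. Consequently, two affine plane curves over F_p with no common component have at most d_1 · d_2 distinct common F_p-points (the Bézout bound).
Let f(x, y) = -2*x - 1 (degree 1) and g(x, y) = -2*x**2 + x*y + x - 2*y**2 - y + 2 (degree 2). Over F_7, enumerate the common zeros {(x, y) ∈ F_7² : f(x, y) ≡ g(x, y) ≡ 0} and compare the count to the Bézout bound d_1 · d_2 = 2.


Common zeros: ∅; count = 0; Bézout bound = 2.

deg(f) = 1, deg(g) = 2, so Bézout bound = 2.
Scan x ∈ F_7. For each x, list the y ∈ F_7 with f(x, y) ≡ 0 and those with g(x, y) ≡ 0 (mod 7); the common zeros in that column are the intersection.
  x = 0: f ≡ 0 at y ∈ ∅; g ≡ 0 at y ∈ ∅; common: ∅.
  x = 1: f ≡ 0 at y ∈ ∅; g ≡ 0 at y ∈ {2, 5}; common: ∅.
  x = 2: f ≡ 0 at y ∈ ∅; g ≡ 0 at y ∈ {5, 6}; common: ∅.
  x = 3: f ≡ 0 at y ∈ {0, 1, 2, 3, 4, 5, 6}; g ≡ 0 at y ∈ ∅; common: ∅.
  x = 4: f ≡ 0 at y ∈ ∅; g ≡ 0 at y ∈ {2, 3}; common: ∅.
  x = 5: f ≡ 0 at y ∈ ∅; g ≡ 0 at y ∈ {3, 6}; common: ∅.
  x = 6: f ≡ 0 at y ∈ ∅; g ≡ 0 at y ∈ ∅; common: ∅.
Collecting: common zeros = ∅, so the count is 0.
Comparison with the Bézout bound: 0 ≤ 2 = deg(f)·deg(g), as expected for curves with no common component (the affine F_7-count falls short of the bound because intersections may lie at infinity, over extension fields, or carry multiplicity).


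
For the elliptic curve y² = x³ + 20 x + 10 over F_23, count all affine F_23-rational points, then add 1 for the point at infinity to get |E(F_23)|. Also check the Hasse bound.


Affine points = {(1, 10), (1, 13), (2, 9), (2, 14), (4, 4), (4, 19), (6, 1), (6, 22), (12, 0), (13, 11), (13, 12), (19, 2), (19, 21), (21, 10), (21, 13), (22, 9), (22, 14)}; affine count = 17; |E(F_23)| = 18.

Discriminant check: Δ ∝ 4a³ + 27b² = 4·20³ + 27·10² = 4·8000 + 27·100 ≡ 16 (mod 23). Nonzero ⇒ E is nonsingular.
For each x ∈ F_23, compute rhs = x³ + 20·x + 10 mod 23, then count y ∈ F_23 with y² ≡ rhs.
  x = 0: rhs = 10, matching y values: none (0 points).
  x = 1: rhs = 8, matching y values: 10, 13 (2 points).
  x = 2: rhs = 12, matching y values: 9, 14 (2 points).
  x = 3: rhs = 5, matching y values: none (0 points).
  x = 4: rhs = 16, matching y values: 4, 19 (2 points).
  x = 5: rhs = 5, matching y values: none (0 points).
  x = 6: rhs = 1, matching y values: 1, 22 (2 points).
  x = 7: rhs = 10, matching y values: none (0 points).
  x = 8: rhs = 15, matching y values: none (0 points).
  x = 9: rhs = 22, matching y values: none (0 points).
  x = 10: rhs = 14, matching y values: none (0 points).
  x = 11: rhs = 20, matching y values: none (0 points).
  x = 12: rhs = 0, matching y values: 0 (1 points).
  x = 13: rhs = 6, matching y values: 11, 12 (2 points).
  x = 14: rhs = 21, matching y values: none (0 points).
  x = 15: rhs = 5, matching y values: none (0 points).
  x = 16: rhs = 10, matching y values: none (0 points).
  x = 17: rhs = 19, matching y values: none (0 points).
  x = 18: rhs = 15, matching y values: none (0 points).
  x = 19: rhs = 4, matching y values: 2, 21 (2 points).
  x = 20: rhs = 15, matching y values: none (0 points).
  x = 21: rhs = 8, matching y values: 10, 13 (2 points).
  x = 22: rhs = 12, matching y values: 9, 14 (2 points).
Total affine count: 17.
Full point count |E(F_23)| = 17 + 1 = 18.
Hasse bound: |18 − (23+1)| = |-6| = 6 ≤ 2√23 ≈ 9.5917 ✓.


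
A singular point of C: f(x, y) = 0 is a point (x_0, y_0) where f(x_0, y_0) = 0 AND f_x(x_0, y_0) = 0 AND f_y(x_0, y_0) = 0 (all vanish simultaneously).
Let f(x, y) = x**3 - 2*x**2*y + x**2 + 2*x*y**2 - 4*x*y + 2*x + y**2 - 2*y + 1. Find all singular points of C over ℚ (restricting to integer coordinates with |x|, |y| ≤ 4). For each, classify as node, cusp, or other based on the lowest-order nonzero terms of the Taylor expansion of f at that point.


Singular points: {(0, 1)}; classification: node.

Compute partial derivatives:
  f_x = 3*x**2 - 4*x*y + 2*x + 2*y**2 - 4*y + 2.
  f_y = -2*x**2 + 4*x*y - 4*x + 2*y - 2.
Scan x_0 ∈ {−4, ..., 4}. For each x_0, f_y(x_0, y) is a polynomial in y; find its integer roots y ∈ {−4, ..., 4}, then test f_x and f at those candidates.
  x = -4: f_y(-4, y) = -14*y - 18; no integer root y with |y| ≤ 4.
  x = -3: f_y(-3, y) = -10*y - 8; no integer root y with |y| ≤ 4.
  x = -2: f_y(-2, y) = -6*y - 2; no integer root y with |y| ≤ 4.
  x = -1: f_y(-1, y) = -2*y; vanishes at y ∈ {0}. (-1, 0): f_x = 3 ≠ 0.
  x = 0: f_y(0, y) = 2*y - 2; vanishes at y ∈ {1}. (0, 1): f_x = 0, f = 0 — SINGULAR.
  x = 1: f_y(1, y) = 6*y - 8; no integer root y with |y| ≤ 4.
  x = 2: f_y(2, y) = 10*y - 18; no integer root y with |y| ≤ 4.
  x = 3: f_y(3, y) = 14*y - 32; no integer root y with |y| ≤ 4.
  x = 4: f_y(4, y) = 18*y - 50; no integer root y with |y| ≤ 4.
Only singular point on the grid: (0, 1).
Classify: substitute x = 0 + u, y = 1 + v and expand: f = u**3 - 2*u**2*v - u**2 + 2*u*v**2 + v**2.
No constant or linear terms (consistent with a singular point). Quadratic part: -u**2 + v**2. Cubic part: u**3 - 2*u**2*v + 2*u*v**2.
The quadratic part v**2 - u**2 = (v − u)(v + u) splits into two distinct linear factors, so there are two distinct tangent lines y − 1 = ±(x − 0) — this is a node (ordinary double point).
Classification: node.


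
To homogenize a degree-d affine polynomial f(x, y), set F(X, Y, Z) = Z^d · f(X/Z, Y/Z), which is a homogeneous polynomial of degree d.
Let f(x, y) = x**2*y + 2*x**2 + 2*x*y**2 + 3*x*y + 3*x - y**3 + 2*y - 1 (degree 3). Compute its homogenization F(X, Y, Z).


F(X, Y, Z) = X**2*Y + 2*X**2*Z + 2*X*Y**2 + 3*X*Y*Z + 3*X*Z**2 - Y**3 + 2*Y*Z**2 - Z**3

deg(f) = 3.
Substitute x = X/Z, y = Y/Z into f, then multiply by Z^3.
  monomial 1·x^2·y^1 ↦ 1·X^2·Y^1·Z^0.
  monomial 2·x^2·y^0 ↦ 2·X^2·Y^0·Z^1.
  monomial 2·x^1·y^2 ↦ 2·X^1·Y^2·Z^0.
  monomial 3·x^1·y^1 ↦ 3·X^1·Y^1·Z^1.
  monomial 3·x^1·y^0 ↦ 3·X^1·Y^0·Z^2.
  monomial -1·x^0·y^3 ↦ -1·X^0·Y^3·Z^0.
  monomial 2·x^0·y^1 ↦ 2·X^0·Y^1·Z^2.
  monomial -1·x^0·y^0 ↦ -1·X^0·Y^0·Z^3.
Collecting: F(X, Y, Z) = X**2*Y + 2*X**2*Z + 2*X*Y**2 + 3*X*Y*Z + 3*X*Z**2 - Y**3 + 2*Y*Z**2 - Z**3.


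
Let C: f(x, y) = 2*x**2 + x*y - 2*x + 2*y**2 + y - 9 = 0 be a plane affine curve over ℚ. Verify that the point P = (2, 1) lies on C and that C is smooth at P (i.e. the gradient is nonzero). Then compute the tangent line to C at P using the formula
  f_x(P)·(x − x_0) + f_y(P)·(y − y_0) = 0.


Tangent line at P: 7*x + 7*y - 21 = 0.

Step 1: f(2, 1) = 0, so P lies on C.
Step 2: partial derivatives
  f_x(x, y) = 4*x + y - 2, f_y(x, y) = x + 4*y + 1.
  f_x(P) = 7, f_y(P) = 7 (gradient nonzero, so P is smooth).
Step 3: tangent line at P: 7·(x − 2) + 7·(y − 1) = 0.
Expanding: 7*x + 7*y - 21 = 0.


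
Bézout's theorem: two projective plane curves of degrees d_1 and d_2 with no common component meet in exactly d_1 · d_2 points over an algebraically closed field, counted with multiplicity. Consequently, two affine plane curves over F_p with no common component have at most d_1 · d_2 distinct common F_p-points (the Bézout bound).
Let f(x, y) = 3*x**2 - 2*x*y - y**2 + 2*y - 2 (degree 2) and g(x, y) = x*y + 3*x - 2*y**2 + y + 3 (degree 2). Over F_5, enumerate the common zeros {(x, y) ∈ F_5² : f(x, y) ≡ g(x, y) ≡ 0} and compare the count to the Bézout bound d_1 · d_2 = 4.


Common zeros: {(0, 4), (2, 3)}; count = 2; Bézout bound = 4.

deg(f) = 2, deg(g) = 2, so Bézout bound = 4.
Scan x ∈ F_5. For each x, list the y ∈ F_5 with f(x, y) ≡ 0 and those with g(x, y) ≡ 0 (mod 5); the common zeros in that column are the intersection.
  x = 0: f ≡ 0 at y ∈ {3, 4}; g ≡ 0 at y ∈ {4}; common: {4}.
  x = 1: f ≡ 0 at y ∈ {1, 4}; g ≡ 0 at y ∈ ∅; common: ∅.
  x = 2: f ≡ 0 at y ∈ {0, 3}; g ≡ 0 at y ∈ {1, 3}; common: {3}.
  x = 3: f ≡ 0 at y ∈ {0, 1}; g ≡ 0 at y ∈ ∅; common: ∅.
  x = 4: f ≡ 0 at y ∈ {2}; g ≡ 0 at y ∈ {0}; common: ∅.
Collecting: common zeros = {(0, 4), (2, 3)}, so the count is 2.
Comparison with the Bézout bound: 2 ≤ 4 = deg(f)·deg(g), as expected for curves with no common component (the affine F_5-count falls short of the bound because intersections may lie at infinity, over extension fields, or carry multiplicity).


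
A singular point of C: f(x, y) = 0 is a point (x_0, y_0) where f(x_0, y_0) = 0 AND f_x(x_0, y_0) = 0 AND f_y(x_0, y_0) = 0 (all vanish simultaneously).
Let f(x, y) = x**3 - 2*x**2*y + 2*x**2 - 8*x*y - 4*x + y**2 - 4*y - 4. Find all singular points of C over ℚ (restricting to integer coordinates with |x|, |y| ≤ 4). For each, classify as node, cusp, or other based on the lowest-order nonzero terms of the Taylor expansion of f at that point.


Singular points: {(-2, -2)}; classification: cusp.

Compute partial derivatives:
  f_x = 3*x**2 - 4*x*y + 4*x - 8*y - 4.
  f_y = -2*x**2 - 8*x + 2*y - 4.
Scan x_0 ∈ {−4, ..., 4}. For each x_0, f_y(x_0, y) is a polynomial in y; find its integer roots y ∈ {−4, ..., 4}, then test f_x and f at those candidates.
  x = -4: f_y(-4, y) = 2*y - 4; vanishes at y ∈ {2}. (-4, 2): f_x = 44 ≠ 0.
  x = -3: f_y(-3, y) = 2*y + 2; vanishes at y ∈ {-1}. (-3, -1): f_x = 7 ≠ 0.
  x = -2: f_y(-2, y) = 2*y + 4; vanishes at y ∈ {-2}. (-2, -2): f_x = 0, f = 0 — SINGULAR.
  x = -1: f_y(-1, y) = 2*y + 2; vanishes at y ∈ {-1}. (-1, -1): f_x = -1 ≠ 0.
  x = 0: f_y(0, y) = 2*y - 4; vanishes at y ∈ {2}. (0, 2): f_x = -20 ≠ 0.
  x = 1: f_y(1, y) = 2*y - 14; no integer root y with |y| ≤ 4.
  x = 2: f_y(2, y) = 2*y - 28; no integer root y with |y| ≤ 4.
  x = 3: f_y(3, y) = 2*y - 46; no integer root y with |y| ≤ 4.
  x = 4: f_y(4, y) = 2*y - 68; no integer root y with |y| ≤ 4.
Only singular point on the grid: (-2, -2).
Classify: substitute x = -2 + u, y = -2 + v and expand: f = u**3 - 2*u**2*v + v**2.
No constant or linear terms (consistent with a singular point). Quadratic part: v**2. Cubic part: u**3 - 2*u**2*v.
The quadratic part v**2 is a perfect square, so there is a single (double) tangent line v = 0, i.e. y = -2. Restricting the cubic part to that line (v = 0) leaves u**3 ≠ 0, so f is not divisible by v and the branch is v² ≈ -u**3 to lowest order — this is a cusp.
Classification: cusp.


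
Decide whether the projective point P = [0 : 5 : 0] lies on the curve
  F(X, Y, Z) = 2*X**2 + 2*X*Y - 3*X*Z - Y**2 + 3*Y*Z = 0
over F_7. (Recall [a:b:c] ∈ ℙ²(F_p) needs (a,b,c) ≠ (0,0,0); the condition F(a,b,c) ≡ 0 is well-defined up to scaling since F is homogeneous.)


F(0,5,0) ≡ 3 (mod 7); P is NOT on the curve.

Evaluate F(0, 5, 0) term-by-term (mod 7).
  2*X**2 ↦ 2·0·1·1 = 0
  2*X*Y ↦ 2·0·5·1 = 0
  -3*X*Z ↦ -3·0·1·0 = 0
  -Y**2 ↦ -1·1·25·1 = -25
  3*Y*Z ↦ 3·1·5·0 = 0
Sum: F(0, 5, 0) = (0) + (0) + (0) + (-25) + (0) = -25.
Reducing mod 7: -25 ≡ 3 (mod 7).
Since F(a, b, c) ≡ 3 ≠ 0 (mod 7), P does NOT lie on the curve.


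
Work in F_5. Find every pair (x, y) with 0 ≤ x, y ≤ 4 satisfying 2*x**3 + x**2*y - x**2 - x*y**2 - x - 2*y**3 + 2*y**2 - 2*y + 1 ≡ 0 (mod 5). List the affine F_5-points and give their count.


Affine F_5-points: {(1, 4), (4, 4)}; count = 2.

For each of the 25 pairs (x, y) ∈ F_5², evaluate f(x, y) mod 5. Record the zeros.
  x = 0: [0↦1, 1↦4, 2↦4, 3↦4, 4↦2]  zeros at y ∈ ∅
  x = 1: [0↦1, 1↦4, 2↦2, 3↦3, 4↦0]  zeros at y ∈ {4}
  x = 2: [0↦1, 1↦1, 2↦4, 3↦3, 4↦1]  zeros at y ∈ ∅
  x = 3: [0↦3, 1↦2, 2↦2, 3↦1, 4↦2]  zeros at y ∈ ∅
  x = 4: [0↦4, 1↦4, 2↦3, 3↦4, 4↦0]  zeros at y ∈ {4}
Collecting zeros: affine points = {(1, 4), (4, 4)}.
Total count |C(F_5)_aff| = 2.


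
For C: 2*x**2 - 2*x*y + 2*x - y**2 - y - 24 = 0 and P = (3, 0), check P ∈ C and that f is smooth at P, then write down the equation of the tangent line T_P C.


Tangent line at P: 14*x - 7*y - 42 = 0.

Step 1: f(3, 0) = 0, so P lies on C.
Step 2: partial derivatives
  f_x(x, y) = 4*x - 2*y + 2, f_y(x, y) = -2*x - 2*y - 1.
  f_x(P) = 14, f_y(P) = -7 (gradient nonzero, so P is smooth).
Step 3: tangent line at P: 14·(x − 3) + -7·(y − 0) = 0.
Expanding: 14*x - 7*y - 42 = 0.


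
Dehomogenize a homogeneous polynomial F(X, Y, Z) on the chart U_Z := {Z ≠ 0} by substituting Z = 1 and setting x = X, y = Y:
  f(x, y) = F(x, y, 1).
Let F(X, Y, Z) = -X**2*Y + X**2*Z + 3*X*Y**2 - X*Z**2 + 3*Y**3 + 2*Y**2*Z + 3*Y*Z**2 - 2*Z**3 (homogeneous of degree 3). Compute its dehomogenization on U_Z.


f(x, y) = -x**2*y + x**2 + 3*x*y**2 - x + 3*y**3 + 2*y**2 + 3*y - 2

On U_Z we set Z = 1. Each monomial c·X^i·Y^j·Z^k in F becomes c·x^i·y^j·1^k = c·x^i·y^j.
Substituting Z = 1: F(X, Y, 1) = -x**2*y + x**2 + 3*x*y**2 - x + 3*y**3 + 2*y**2 + 3*y - 2.
Note: deg(f) ≤ deg(F) = 3; strict inequality happens when F is divisible by Z (lost terms).


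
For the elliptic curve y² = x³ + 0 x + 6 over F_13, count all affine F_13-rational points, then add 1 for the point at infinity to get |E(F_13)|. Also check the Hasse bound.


Affine points = {(2, 1), (2, 12), (5, 1), (5, 12), (6, 1), (6, 12)}; affine count = 6; |E(F_13)| = 7.

Discriminant check: Δ ∝ 4a³ + 27b² = 4·0³ + 27·6² = 4·0 + 27·36 ≡ 10 (mod 13). Nonzero ⇒ E is nonsingular.
For each x ∈ F_13, compute rhs = x³ + 0·x + 6 mod 13, then count y ∈ F_13 with y² ≡ rhs.
  x = 0: rhs = 6, matching y values: none (0 points).
  x = 1: rhs = 7, matching y values: none (0 points).
  x = 2: rhs = 1, matching y values: 1, 12 (2 points).
  x = 3: rhs = 7, matching y values: none (0 points).
  x = 4: rhs = 5, matching y values: none (0 points).
  x = 5: rhs = 1, matching y values: 1, 12 (2 points).
  x = 6: rhs = 1, matching y values: 1, 12 (2 points).
  x = 7: rhs = 11, matching y values: none (0 points).
  x = 8: rhs = 11, matching y values: none (0 points).
  x = 9: rhs = 7, matching y values: none (0 points).
  x = 10: rhs = 5, matching y values: none (0 points).
  x = 11: rhs = 11, matching y values: none (0 points).
  x = 12: rhs = 5, matching y values: none (0 points).
Total affine count: 6.
Full point count |E(F_13)| = 6 + 1 = 7.
Hasse bound: |7 − (13+1)| = |-7| = 7 ≤ 2√13 ≈ 7.2111 ✓.


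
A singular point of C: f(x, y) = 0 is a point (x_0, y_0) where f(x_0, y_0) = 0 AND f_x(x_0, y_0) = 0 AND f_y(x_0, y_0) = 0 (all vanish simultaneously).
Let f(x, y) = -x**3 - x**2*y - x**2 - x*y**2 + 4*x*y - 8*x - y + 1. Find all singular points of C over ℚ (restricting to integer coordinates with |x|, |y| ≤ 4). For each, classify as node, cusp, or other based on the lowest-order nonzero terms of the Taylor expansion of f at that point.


Singular points: {(-1, 3)}; classification: node.

Compute partial derivatives:
  f_x = -3*x**2 - 2*x*y - 2*x - y**2 + 4*y - 8.
  f_y = -x**2 - 2*x*y + 4*x - 1.
Scan x_0 ∈ {−4, ..., 4}. For each x_0, f_y(x_0, y) is a polynomial in y; find its integer roots y ∈ {−4, ..., 4}, then test f_x and f at those candidates.
  x = -4: f_y(-4, y) = 8*y - 33; no integer root y with |y| ≤ 4.
  x = -3: f_y(-3, y) = 6*y - 22; no integer root y with |y| ≤ 4.
  x = -2: f_y(-2, y) = 4*y - 13; no integer root y with |y| ≤ 4.
  x = -1: f_y(-1, y) = 2*y - 6; vanishes at y ∈ {3}. (-1, 3): f_x = 0, f = 0 — SINGULAR.
  x = 0: f_y(0, y) = -1; no integer root y with |y| ≤ 4.
  x = 1: f_y(1, y) = 2 - 2*y; vanishes at y ∈ {1}. (1, 1): f_x = -12 ≠ 0.
  x = 2: f_y(2, y) = 3 - 4*y; no integer root y with |y| ≤ 4.
  x = 3: f_y(3, y) = 2 - 6*y; no integer root y with |y| ≤ 4.
  x = 4: f_y(4, y) = -8*y - 1; no integer root y with |y| ≤ 4.
Only singular point on the grid: (-1, 3).
Classify: substitute x = -1 + u, y = 3 + v and expand: f = -u**3 - u**2*v - u**2 - u*v**2 + v**2.
No constant or linear terms (consistent with a singular point). Quadratic part: -u**2 + v**2. Cubic part: -u**3 - u**2*v - u*v**2.
The quadratic part v**2 - u**2 = (v − u)(v + u) splits into two distinct linear factors, so there are two distinct tangent lines y − 3 = ±(x − -1) — this is a node (ordinary double point).
Classification: node.


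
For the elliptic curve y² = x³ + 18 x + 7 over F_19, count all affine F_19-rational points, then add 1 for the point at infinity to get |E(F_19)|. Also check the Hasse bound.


Affine points = {(0, 8), (0, 11), (1, 8), (1, 11), (7, 1), (7, 18), (8, 6), (8, 13), (9, 9), (9, 10), (10, 3), (10, 16), (11, 4), (11, 15), (13, 5), (13, 14), (14, 1), (14, 18), (15, 2), (15, 17), (17, 1), (17, 18), (18, 8), (18, 11)}; affine count = 24; |E(F_19)| = 25.

Discriminant check: Δ ∝ 4a³ + 27b² = 4·18³ + 27·7² = 4·5832 + 27·49 ≡ 8 (mod 19). Nonzero ⇒ E is nonsingular.
For each x ∈ F_19, compute rhs = x³ + 18·x + 7 mod 19, then count y ∈ F_19 with y² ≡ rhs.
  x = 0: rhs = 7, matching y values: 8, 11 (2 points).
  x = 1: rhs = 7, matching y values: 8, 11 (2 points).
  x = 2: rhs = 13, matching y values: none (0 points).
  x = 3: rhs = 12, matching y values: none (0 points).
  x = 4: rhs = 10, matching y values: none (0 points).
  x = 5: rhs = 13, matching y values: none (0 points).
  x = 6: rhs = 8, matching y values: none (0 points).
  x = 7: rhs = 1, matching y values: 1, 18 (2 points).
  x = 8: rhs = 17, matching y values: 6, 13 (2 points).
  x = 9: rhs = 5, matching y values: 9, 10 (2 points).
  x = 10: rhs = 9, matching y values: 3, 16 (2 points).
  x = 11: rhs = 16, matching y values: 4, 15 (2 points).
  x = 12: rhs = 13, matching y values: none (0 points).
  x = 13: rhs = 6, matching y values: 5, 14 (2 points).
  x = 14: rhs = 1, matching y values: 1, 18 (2 points).
  x = 15: rhs = 4, matching y values: 2, 17 (2 points).
  x = 16: rhs = 2, matching y values: none (0 points).
  x = 17: rhs = 1, matching y values: 1, 18 (2 points).
  x = 18: rhs = 7, matching y values: 8, 11 (2 points).
Total affine count: 24.
Full point count |E(F_19)| = 24 + 1 = 25.
Hasse bound: |25 − (19+1)| = |5| = 5 ≤ 2√19 ≈ 8.7178 ✓.


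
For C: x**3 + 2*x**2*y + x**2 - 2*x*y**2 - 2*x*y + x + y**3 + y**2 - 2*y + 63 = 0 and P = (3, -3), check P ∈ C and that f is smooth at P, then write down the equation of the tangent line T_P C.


Tangent line at P: -14*x + 67*y + 243 = 0.

Step 1: f(3, -3) = 0, so P lies on C.
Step 2: partial derivatives
  f_x(x, y) = 3*x**2 + 4*x*y + 2*x - 2*y**2 - 2*y + 1, f_y(x, y) = 2*x**2 - 4*x*y - 2*x + 3*y**2 + 2*y - 2.
  f_x(P) = -14, f_y(P) = 67 (gradient nonzero, so P is smooth).
Step 3: tangent line at P: -14·(x − 3) + 67·(y − -3) = 0.
Expanding: -14*x + 67*y + 243 = 0.


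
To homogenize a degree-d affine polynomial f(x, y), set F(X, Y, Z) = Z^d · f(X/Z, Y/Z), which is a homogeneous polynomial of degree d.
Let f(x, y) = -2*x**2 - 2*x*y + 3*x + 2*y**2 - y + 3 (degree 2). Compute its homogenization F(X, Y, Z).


F(X, Y, Z) = -2*X**2 - 2*X*Y + 3*X*Z + 2*Y**2 - Y*Z + 3*Z**2

deg(f) = 2.
Substitute x = X/Z, y = Y/Z into f, then multiply by Z^2.
  monomial -2·x^2·y^0 ↦ -2·X^2·Y^0·Z^0.
  monomial -2·x^1·y^1 ↦ -2·X^1·Y^1·Z^0.
  monomial 3·x^1·y^0 ↦ 3·X^1·Y^0·Z^1.
  monomial 2·x^0·y^2 ↦ 2·X^0·Y^2·Z^0.
  monomial -1·x^0·y^1 ↦ -1·X^0·Y^1·Z^1.
  monomial 3·x^0·y^0 ↦ 3·X^0·Y^0·Z^2.
Collecting: F(X, Y, Z) = -2*X**2 - 2*X*Y + 3*X*Z + 2*Y**2 - Y*Z + 3*Z**2.


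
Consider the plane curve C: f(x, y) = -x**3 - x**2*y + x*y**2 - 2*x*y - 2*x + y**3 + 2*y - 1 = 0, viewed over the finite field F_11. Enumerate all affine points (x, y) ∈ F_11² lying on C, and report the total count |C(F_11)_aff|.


Affine F_11-points: {(0, 2), (1, 6), (2, 5), (4, 4), (5, 10), (6, 3), (6, 4), (6, 9), (7, 3), (7, 5), (7, 7), (8, 4), (8, 5), (9, 0)}; count = 14.

For each of the 121 pairs (x, y) ∈ F_11², evaluate f(x, y) mod 11. Record the zeros.
  x = 0: [0↦10, 1↦2, 2↦0, 3↦10, 4↦5, 5↦2, 6↦7, 7↦4, 8↦10, 9↦9, 10↦7]  zeros at y ∈ {2}
  x = 1: [0↦7, 1↦8, 2↦6, 3↦7, 4↦6, 5↦9, 6↦0, 7↦7, 8↦3, 9↦5, 10↦8]  zeros at y ∈ {6}
  x = 2: [0↦9, 1↦6, 2↦2, 3↦3, 4↦4, 5↦0, 6↦8, 7↦1, 8↦7, 9↦10, 10↦5]  zeros at y ∈ {5}
  x = 3: [0↦10, 1↦1, 2↦4, 3↦3, 4↦4, 5↦2, 6↦3, 7↦2, 8↦5, 9↦7, 10↦3]  zeros at y ∈ ∅
  x = 4: [0↦4, 1↦9, 2↦6, 3↦1, 4↦0, 5↦9, 6↦1, 7↦4, 8↦2, 9↦1, 10↦7]  zeros at y ∈ {4}
  x = 5: [0↦7, 1↦2, 2↦2, 3↦2, 4↦8, 5↦4, 6↦7, 7↦1, 8↦3, 9↦8, 10↦0]  zeros at y ∈ {10}
  x = 6: [0↦2, 1↦7, 2↦8, 3↦0, 4↦0, 5↦3, 6↦4, 7↦9, 8↦2, 9↦0, 10↦9]  zeros at y ∈ {3, 4, 9}
  x = 7: [0↦5, 1↦7, 2↦7, 3↦0, 4↦3, 5↦0, 6↦8, 7↦0, 8↦4, 9↦4, 10↦6]  zeros at y ∈ {3, 5, 7}
  x = 8: [0↦10, 1↦7, 2↦4, 3↦7, 4↦0, 5↦0, 6↦2, 7↦1, 8↦3, 9↦3, 10↦7]  zeros at y ∈ {4, 5}
  x = 9: [0↦0, 1↦1, 2↦4, 3↦4, 4↦7, 5↦8, 6↦2, 7↦6, 8↦4, 9↦2, 10↦6]  zeros at y ∈ {0}
  x = 10: [0↦2, 1↦5, 2↦1, 3↦7, 4↦7, 5↦7, 6↦2, 7↦9, 8↦1, 9↦6, 10↦8]  zeros at y ∈ ∅
Collecting zeros: affine points = {(0, 2), (1, 6), (2, 5), (4, 4), (5, 10), (6, 3), (6, 4), (6, 9), (7, 3), (7, 5), (7, 7), (8, 4), (8, 5), (9, 0)}.
Total count |C(F_11)_aff| = 14.


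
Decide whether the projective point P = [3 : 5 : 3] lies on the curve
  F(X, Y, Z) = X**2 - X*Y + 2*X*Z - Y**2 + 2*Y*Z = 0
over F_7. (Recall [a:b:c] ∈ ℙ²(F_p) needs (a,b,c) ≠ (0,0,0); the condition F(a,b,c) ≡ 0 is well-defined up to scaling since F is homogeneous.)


F(3,5,3) ≡ 3 (mod 7); P is NOT on the curve.

Evaluate F(3, 5, 3) term-by-term (mod 7).
  X**2 ↦ 1·9·1·1 = 9
  -X*Y ↦ -1·3·5·1 = -15
  2*X*Z ↦ 2·3·1·3 = 18
  -Y**2 ↦ -1·1·25·1 = -25
  2*Y*Z ↦ 2·1·5·3 = 30
Sum: F(3, 5, 3) = (9) + (-15) + (18) + (-25) + (30) = 17.
Reducing mod 7: 17 ≡ 3 (mod 7).
Since F(a, b, c) ≡ 3 ≠ 0 (mod 7), P does NOT lie on the curve.


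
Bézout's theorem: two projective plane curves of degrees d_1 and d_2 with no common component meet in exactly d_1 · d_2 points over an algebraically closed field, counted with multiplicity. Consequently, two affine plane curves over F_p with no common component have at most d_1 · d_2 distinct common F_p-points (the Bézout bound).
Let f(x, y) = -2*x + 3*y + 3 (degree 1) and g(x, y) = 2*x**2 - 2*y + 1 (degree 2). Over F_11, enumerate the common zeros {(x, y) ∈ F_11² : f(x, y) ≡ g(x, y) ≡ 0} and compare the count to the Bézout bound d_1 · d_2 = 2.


Common zeros: {(1, 7), (7, 0)}; count = 2; Bézout bound = 2.

deg(f) = 1, deg(g) = 2, so Bézout bound = 2.
Scan x ∈ F_11. For each x, list the y ∈ F_11 with f(x, y) ≡ 0 and those with g(x, y) ≡ 0 (mod 11); the common zeros in that column are the intersection.
  x = 0: f ≡ 0 at y ∈ {10}; g ≡ 0 at y ∈ {6}; common: ∅.
  x = 1: f ≡ 0 at y ∈ {7}; g ≡ 0 at y ∈ {7}; common: {7}.
  x = 2: f ≡ 0 at y ∈ {4}; g ≡ 0 at y ∈ {10}; common: ∅.
  x = 3: f ≡ 0 at y ∈ {1}; g ≡ 0 at y ∈ {4}; common: ∅.
  x = 4: f ≡ 0 at y ∈ {9}; g ≡ 0 at y ∈ {0}; common: ∅.
  x = 5: f ≡ 0 at y ∈ {6}; g ≡ 0 at y ∈ {9}; common: ∅.
  x = 6: f ≡ 0 at y ∈ {3}; g ≡ 0 at y ∈ {9}; common: ∅.
  x = 7: f ≡ 0 at y ∈ {0}; g ≡ 0 at y ∈ {0}; common: {0}.
  x = 8: f ≡ 0 at y ∈ {8}; g ≡ 0 at y ∈ {4}; common: ∅.
  x = 9: f ≡ 0 at y ∈ {5}; g ≡ 0 at y ∈ {10}; common: ∅.
  x = 10: f ≡ 0 at y ∈ {2}; g ≡ 0 at y ∈ {7}; common: ∅.
Collecting: common zeros = {(1, 7), (7, 0)}, so the count is 2.
Comparison with the Bézout bound: 2 ≤ 2 = deg(f)·deg(g), as expected for curves with no common component (the bound is attained).


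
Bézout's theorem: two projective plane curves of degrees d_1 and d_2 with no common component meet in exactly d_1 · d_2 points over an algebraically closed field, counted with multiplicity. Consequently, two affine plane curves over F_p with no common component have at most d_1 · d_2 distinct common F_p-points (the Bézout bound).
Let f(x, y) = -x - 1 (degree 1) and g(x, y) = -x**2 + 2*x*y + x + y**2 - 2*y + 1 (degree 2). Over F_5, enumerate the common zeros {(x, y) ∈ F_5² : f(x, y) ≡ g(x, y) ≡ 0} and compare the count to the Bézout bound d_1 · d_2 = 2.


Common zeros: {(4, 2)}; count = 1; Bézout bound = 2.

deg(f) = 1, deg(g) = 2, so Bézout bound = 2.
Scan x ∈ F_5. For each x, list the y ∈ F_5 with f(x, y) ≡ 0 and those with g(x, y) ≡ 0 (mod 5); the common zeros in that column are the intersection.
  x = 0: f ≡ 0 at y ∈ ∅; g ≡ 0 at y ∈ {1}; common: ∅.
  x = 1: f ≡ 0 at y ∈ ∅; g ≡ 0 at y ∈ {2, 3}; common: ∅.
  x = 2: f ≡ 0 at y ∈ ∅; g ≡ 0 at y ∈ ∅; common: ∅.
  x = 3: f ≡ 0 at y ∈ ∅; g ≡ 0 at y ∈ {0, 1}; common: ∅.
  x = 4: f ≡ 0 at y ∈ {0, 1, 2, 3, 4}; g ≡ 0 at y ∈ {2}; common: {2}.
Collecting: common zeros = {(4, 2)}, so the count is 1.
Comparison with the Bézout bound: 1 ≤ 2 = deg(f)·deg(g), as expected for curves with no common component (the affine F_5-count falls short of the bound because intersections may lie at infinity, over extension fields, or carry multiplicity).


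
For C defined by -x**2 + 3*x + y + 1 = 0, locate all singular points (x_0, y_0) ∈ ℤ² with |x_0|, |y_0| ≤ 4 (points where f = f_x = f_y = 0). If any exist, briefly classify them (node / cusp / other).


No singular points in the scanned grid; C is smooth there.

Compute partial derivatives:
  f_x = 3 - 2*x.
  f_y = 1.
f_y = 1 is a nonzero constant, so f_y never vanishes: no point (x, y) can satisfy f = f_x = f_y = 0. In particular no (x, y) ∈ {−4, ..., 4}² is singular; the curve is smooth.


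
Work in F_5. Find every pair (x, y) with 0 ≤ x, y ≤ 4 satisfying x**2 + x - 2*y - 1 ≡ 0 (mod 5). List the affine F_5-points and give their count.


Affine F_5-points: {(0, 2), (1, 3), (2, 0), (3, 3), (4, 2)}; count = 5.

For each of the 25 pairs (x, y) ∈ F_5², evaluate f(x, y) mod 5. Record the zeros.
  x = 0: [0↦4, 1↦2, 2↦0, 3↦3, 4↦1]  zeros at y ∈ {2}
  x = 1: [0↦1, 1↦4, 2↦2, 3↦0, 4↦3]  zeros at y ∈ {3}
  x = 2: [0↦0, 1↦3, 2↦1, 3↦4, 4↦2]  zeros at y ∈ {0}
  x = 3: [0↦1, 1↦4, 2↦2, 3↦0, 4↦3]  zeros at y ∈ {3}
  x = 4: [0↦4, 1↦2, 2↦0, 3↦3, 4↦1]  zeros at y ∈ {2}
Collecting zeros: affine points = {(0, 2), (1, 3), (2, 0), (3, 3), (4, 2)}.
Total count |C(F_5)_aff| = 5.


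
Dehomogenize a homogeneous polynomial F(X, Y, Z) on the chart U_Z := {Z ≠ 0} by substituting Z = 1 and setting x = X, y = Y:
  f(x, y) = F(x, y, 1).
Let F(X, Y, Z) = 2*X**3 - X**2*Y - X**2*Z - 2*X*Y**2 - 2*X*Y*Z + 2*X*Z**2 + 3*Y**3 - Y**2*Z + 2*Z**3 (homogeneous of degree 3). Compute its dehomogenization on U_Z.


f(x, y) = 2*x**3 - x**2*y - x**2 - 2*x*y**2 - 2*x*y + 2*x + 3*y**3 - y**2 + 2

On U_Z we set Z = 1. Each monomial c·X^i·Y^j·Z^k in F becomes c·x^i·y^j·1^k = c·x^i·y^j.
Substituting Z = 1: F(X, Y, 1) = 2*x**3 - x**2*y - x**2 - 2*x*y**2 - 2*x*y + 2*x + 3*y**3 - y**2 + 2.
Note: deg(f) ≤ deg(F) = 3; strict inequality happens when F is divisible by Z (lost terms).


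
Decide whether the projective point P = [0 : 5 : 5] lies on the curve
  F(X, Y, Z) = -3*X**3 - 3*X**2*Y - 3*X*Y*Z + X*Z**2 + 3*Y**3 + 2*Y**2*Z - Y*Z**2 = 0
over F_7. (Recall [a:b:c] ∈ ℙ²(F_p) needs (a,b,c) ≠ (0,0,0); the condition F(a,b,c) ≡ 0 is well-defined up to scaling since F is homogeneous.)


F(0,5,5) ≡ 3 (mod 7); P is NOT on the curve.

Evaluate F(0, 5, 5) term-by-term (mod 7).
  -3*X**3 ↦ -3·0·1·1 = 0
  -3*X**2*Y ↦ -3·0·5·1 = 0
  -3*X*Y*Z ↦ -3·0·5·5 = 0
  X*Z**2 ↦ 1·0·1·25 = 0
  3*Y**3 ↦ 3·1·125·1 = 375
  2*Y**2*Z ↦ 2·1·25·5 = 250
  -Y*Z**2 ↦ -1·1·5·25 = -125
Sum: F(0, 5, 5) = (0) + (0) + (0) + (0) + (375) + (250) + (-125) = 500.
Reducing mod 7: 500 ≡ 3 (mod 7).
Since F(a, b, c) ≡ 3 ≠ 0 (mod 7), P does NOT lie on the curve.


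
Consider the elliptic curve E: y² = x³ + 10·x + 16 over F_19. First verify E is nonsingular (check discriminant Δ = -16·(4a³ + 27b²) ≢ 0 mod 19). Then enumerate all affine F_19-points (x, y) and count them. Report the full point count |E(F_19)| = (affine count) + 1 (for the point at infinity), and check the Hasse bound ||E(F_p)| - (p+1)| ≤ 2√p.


Affine points = {(0, 4), (0, 15), (2, 5), (2, 14), (3, 4), (3, 15), (4, 5), (4, 14), (5, 1), (5, 18), (6, 8), (6, 11), (7, 7), (7, 12), (8, 0), (13, 5), (13, 14), (15, 8), (15, 11), (16, 4), (16, 15), (17, 8), (17, 11), (18, 9), (18, 10)}; affine count = 25; |E(F_19)| = 26.

Discriminant check: Δ ∝ 4a³ + 27b² = 4·10³ + 27·16² = 4·1000 + 27·256 ≡ 6 (mod 19). Nonzero ⇒ E is nonsingular.
For each x ∈ F_19, compute rhs = x³ + 10·x + 16 mod 19, then count y ∈ F_19 with y² ≡ rhs.
  x = 0: rhs = 16, matching y values: 4, 15 (2 points).
  x = 1: rhs = 8, matching y values: none (0 points).
  x = 2: rhs = 6, matching y values: 5, 14 (2 points).
  x = 3: rhs = 16, matching y values: 4, 15 (2 points).
  x = 4: rhs = 6, matching y values: 5, 14 (2 points).
  x = 5: rhs = 1, matching y values: 1, 18 (2 points).
  x = 6: rhs = 7, matching y values: 8, 11 (2 points).
  x = 7: rhs = 11, matching y values: 7, 12 (2 points).
  x = 8: rhs = 0, matching y values: 0 (1 points).
  x = 9: rhs = 18, matching y values: none (0 points).
  x = 10: rhs = 14, matching y values: none (0 points).
  x = 11: rhs = 13, matching y values: none (0 points).
  x = 12: rhs = 2, matching y values: none (0 points).
  x = 13: rhs = 6, matching y values: 5, 14 (2 points).
  x = 14: rhs = 12, matching y values: none (0 points).
  x = 15: rhs = 7, matching y values: 8, 11 (2 points).
  x = 16: rhs = 16, matching y values: 4, 15 (2 points).
  x = 17: rhs = 7, matching y values: 8, 11 (2 points).
  x = 18: rhs = 5, matching y values: 9, 10 (2 points).
Total affine count: 25.
Full point count |E(F_19)| = 25 + 1 = 26.
Hasse bound: |26 − (19+1)| = |6| = 6 ≤ 2√19 ≈ 8.7178 ✓.


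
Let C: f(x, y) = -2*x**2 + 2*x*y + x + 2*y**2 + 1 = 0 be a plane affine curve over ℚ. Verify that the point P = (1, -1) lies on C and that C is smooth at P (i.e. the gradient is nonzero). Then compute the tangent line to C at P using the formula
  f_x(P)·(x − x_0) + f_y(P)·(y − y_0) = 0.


Tangent line at P: -5*x - 2*y + 3 = 0.

Step 1: f(1, -1) = 0, so P lies on C.
Step 2: partial derivatives
  f_x(x, y) = -4*x + 2*y + 1, f_y(x, y) = 2*x + 4*y.
  f_x(P) = -5, f_y(P) = -2 (gradient nonzero, so P is smooth).
Step 3: tangent line at P: -5·(x − 1) + -2·(y − -1) = 0.
Expanding: -5*x - 2*y + 3 = 0.


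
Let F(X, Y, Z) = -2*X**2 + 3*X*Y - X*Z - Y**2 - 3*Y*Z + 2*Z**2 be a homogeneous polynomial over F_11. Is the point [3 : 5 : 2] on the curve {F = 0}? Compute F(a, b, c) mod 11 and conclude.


F(3,5,2) ≡ 7 (mod 11); P is NOT on the curve.

Evaluate F(3, 5, 2) term-by-term (mod 11).
  -2*X**2 ↦ -2·9·1·1 = -18
  3*X*Y ↦ 3·3·5·1 = 45
  -X*Z ↦ -1·3·1·2 = -6
  -Y**2 ↦ -1·1·25·1 = -25
  -3*Y*Z ↦ -3·1·5·2 = -30
  2*Z**2 ↦ 2·1·1·4 = 8
Sum: F(3, 5, 2) = (-18) + (45) + (-6) + (-25) + (-30) + (8) = -26.
Reducing mod 11: -26 ≡ 7 (mod 11).
Since F(a, b, c) ≡ 7 ≠ 0 (mod 11), P does NOT lie on the curve.


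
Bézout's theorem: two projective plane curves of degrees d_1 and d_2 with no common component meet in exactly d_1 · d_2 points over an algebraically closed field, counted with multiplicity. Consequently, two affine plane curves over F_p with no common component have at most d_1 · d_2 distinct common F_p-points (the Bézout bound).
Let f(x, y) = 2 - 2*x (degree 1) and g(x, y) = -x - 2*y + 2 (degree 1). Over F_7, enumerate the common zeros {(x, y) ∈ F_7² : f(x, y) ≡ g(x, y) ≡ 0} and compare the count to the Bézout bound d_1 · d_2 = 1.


Common zeros: {(1, 4)}; count = 1; Bézout bound = 1.

deg(f) = 1, deg(g) = 1, so Bézout bound = 1.
Scan x ∈ F_7. For each x, list the y ∈ F_7 with f(x, y) ≡ 0 and those with g(x, y) ≡ 0 (mod 7); the common zeros in that column are the intersection.
  x = 0: f ≡ 0 at y ∈ ∅; g ≡ 0 at y ∈ {1}; common: ∅.
  x = 1: f ≡ 0 at y ∈ {0, 1, 2, 3, 4, 5, 6}; g ≡ 0 at y ∈ {4}; common: {4}.
  x = 2: f ≡ 0 at y ∈ ∅; g ≡ 0 at y ∈ {0}; common: ∅.
  x = 3: f ≡ 0 at y ∈ ∅; g ≡ 0 at y ∈ {3}; common: ∅.
  x = 4: f ≡ 0 at y ∈ ∅; g ≡ 0 at y ∈ {6}; common: ∅.
  x = 5: f ≡ 0 at y ∈ ∅; g ≡ 0 at y ∈ {2}; common: ∅.
  x = 6: f ≡ 0 at y ∈ ∅; g ≡ 0 at y ∈ {5}; common: ∅.
Collecting: common zeros = {(1, 4)}, so the count is 1.
Comparison with the Bézout bound: 1 ≤ 1 = deg(f)·deg(g), as expected for curves with no common component (the bound is attained).


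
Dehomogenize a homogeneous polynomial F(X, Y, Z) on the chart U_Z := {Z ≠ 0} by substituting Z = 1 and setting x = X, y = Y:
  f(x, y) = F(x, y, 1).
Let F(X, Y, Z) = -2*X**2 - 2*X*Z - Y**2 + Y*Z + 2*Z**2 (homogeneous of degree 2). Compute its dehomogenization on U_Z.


f(x, y) = -2*x**2 - 2*x - y**2 + y + 2

On U_Z we set Z = 1. Each monomial c·X^i·Y^j·Z^k in F becomes c·x^i·y^j·1^k = c·x^i·y^j.
Substituting Z = 1: F(X, Y, 1) = -2*x**2 - 2*x - y**2 + y + 2.
Note: deg(f) ≤ deg(F) = 2; strict inequality happens when F is divisible by Z (lost terms).


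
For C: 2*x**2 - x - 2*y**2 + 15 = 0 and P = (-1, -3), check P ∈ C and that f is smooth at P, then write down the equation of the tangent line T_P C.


Tangent line at P: -5*x + 12*y + 31 = 0.

Step 1: f(-1, -3) = 0, so P lies on C.
Step 2: partial derivatives
  f_x(x, y) = 4*x - 1, f_y(x, y) = -4*y.
  f_x(P) = -5, f_y(P) = 12 (gradient nonzero, so P is smooth).
Step 3: tangent line at P: -5·(x − -1) + 12·(y − -3) = 0.
Expanding: -5*x + 12*y + 31 = 0.


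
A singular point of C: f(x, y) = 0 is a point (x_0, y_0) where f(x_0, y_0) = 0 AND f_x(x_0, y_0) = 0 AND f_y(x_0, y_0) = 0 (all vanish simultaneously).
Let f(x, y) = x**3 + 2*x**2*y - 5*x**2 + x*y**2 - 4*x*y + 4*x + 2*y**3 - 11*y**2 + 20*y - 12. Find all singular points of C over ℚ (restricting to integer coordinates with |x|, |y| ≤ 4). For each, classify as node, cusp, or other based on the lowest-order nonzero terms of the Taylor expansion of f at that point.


Singular points: {(0, 2)}; classification: node.

Compute partial derivatives:
  f_x = 3*x**2 + 4*x*y - 10*x + y**2 - 4*y + 4.
  f_y = 2*x**2 + 2*x*y - 4*x + 6*y**2 - 22*y + 20.
Scan x_0 ∈ {−4, ..., 4}. For each x_0, f_y(x_0, y) is a polynomial in y; find its integer roots y ∈ {−4, ..., 4}, then test f_x and f at those candidates.
  x = -4: f_y(-4, y) = 6*y**2 - 30*y + 68; no integer root y with |y| ≤ 4.
  x = -3: f_y(-3, y) = 6*y**2 - 28*y + 50; no integer root y with |y| ≤ 4.
  x = -2: f_y(-2, y) = 6*y**2 - 26*y + 36; no integer root y with |y| ≤ 4.
  x = -1: f_y(-1, y) = 6*y**2 - 24*y + 26; no integer root y with |y| ≤ 4.
  x = 0: f_y(0, y) = 6*y**2 - 22*y + 20; vanishes at y ∈ {2}. (0, 2): f_x = 0, f = 0 — SINGULAR.
  x = 1: f_y(1, y) = 6*y**2 - 20*y + 18; no integer root y with |y| ≤ 4.
  x = 2: f_y(2, y) = 6*y**2 - 18*y + 20; no integer root y with |y| ≤ 4.
  x = 3: f_y(3, y) = 6*y**2 - 16*y + 26; no integer root y with |y| ≤ 4.
  x = 4: f_y(4, y) = 6*y**2 - 14*y + 36; no integer root y with |y| ≤ 4.
Only singular point on the grid: (0, 2).
Classify: substitute x = 0 + u, y = 2 + v and expand: f = u**3 + 2*u**2*v - u**2 + u*v**2 + 2*v**3 + v**2.
No constant or linear terms (consistent with a singular point). Quadratic part: -u**2 + v**2. Cubic part: u**3 + 2*u**2*v + u*v**2 + 2*v**3.
The quadratic part v**2 - u**2 = (v − u)(v + u) splits into two distinct linear factors, so there are two distinct tangent lines y − 2 = ±(x − 0) — this is a node (ordinary double point).
Classification: node.


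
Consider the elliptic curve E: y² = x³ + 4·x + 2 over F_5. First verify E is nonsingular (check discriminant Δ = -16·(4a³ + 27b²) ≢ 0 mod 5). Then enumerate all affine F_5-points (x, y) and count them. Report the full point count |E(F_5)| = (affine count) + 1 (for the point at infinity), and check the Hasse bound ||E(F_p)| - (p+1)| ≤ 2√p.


Affine points = {(3, 1), (3, 4)}; affine count = 2; |E(F_5)| = 3.

Discriminant check: Δ ∝ 4a³ + 27b² = 4·4³ + 27·2² = 4·64 + 27·4 ≡ 4 (mod 5). Nonzero ⇒ E is nonsingular.
For each x ∈ F_5, compute rhs = x³ + 4·x + 2 mod 5, then count y ∈ F_5 with y² ≡ rhs.
  x = 0: rhs = 2, matching y values: none (0 points).
  x = 1: rhs = 2, matching y values: none (0 points).
  x = 2: rhs = 3, matching y values: none (0 points).
  x = 3: rhs = 1, matching y values: 1, 4 (2 points).
  x = 4: rhs = 2, matching y values: none (0 points).
Total affine count: 2.
Full point count |E(F_5)| = 2 + 1 = 3.
Hasse bound: |3 − (5+1)| = |-3| = 3 ≤ 2√5 ≈ 4.4721 ✓.
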